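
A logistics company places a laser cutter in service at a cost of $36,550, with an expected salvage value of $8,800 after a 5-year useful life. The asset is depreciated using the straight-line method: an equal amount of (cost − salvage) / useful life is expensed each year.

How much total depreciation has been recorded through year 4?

$22,200

Depreciable base = $36,550 − $8,800 = $27,750.
Annual expense = $27,750 / 5 = $5,550.
End of year 1: book value $31,000.
End of year 2: book value $25,450.
End of year 3: book value $19,900.
End of year 4: book value $14,350.
Accumulated through year 4 = $36,550 − $14,350 = $22,200.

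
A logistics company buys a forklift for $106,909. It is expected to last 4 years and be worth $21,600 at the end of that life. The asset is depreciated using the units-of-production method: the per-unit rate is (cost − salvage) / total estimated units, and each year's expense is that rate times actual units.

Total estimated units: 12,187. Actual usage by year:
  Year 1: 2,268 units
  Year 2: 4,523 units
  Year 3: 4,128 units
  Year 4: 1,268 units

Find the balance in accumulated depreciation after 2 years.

Depreciable base = $106,909 − $21,600 = $85,309.
Rate = $85,309 / 12,187 units = $7 per unit.
Year 1: 2,268 × $7 = $15,876. Book value $91,033.
Year 2: 4,523 × $7 = $31,661. Book value $59,372.
Accumulated through year 2 = $106,909 − $59,372 = $47,537.

$47,537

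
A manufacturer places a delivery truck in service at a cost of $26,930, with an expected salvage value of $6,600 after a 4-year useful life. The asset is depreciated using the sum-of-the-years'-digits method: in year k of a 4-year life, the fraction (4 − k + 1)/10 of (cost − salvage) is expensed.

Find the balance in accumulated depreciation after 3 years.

Depreciable base = $26,930 − $6,600 = $20,330.
Sum of the years' digits = 4+3+2+1 = 10.
Year 1: $20,330 × 4/10 = $8,132. Book value $18,798.
Year 2: $20,330 × 3/10 = $6,099. Book value $12,699.
Year 3: $20,330 × 2/10 = $4,066. Book value $8,633.
Accumulated through year 3 = $26,930 − $8,633 = $18,297.

$18,297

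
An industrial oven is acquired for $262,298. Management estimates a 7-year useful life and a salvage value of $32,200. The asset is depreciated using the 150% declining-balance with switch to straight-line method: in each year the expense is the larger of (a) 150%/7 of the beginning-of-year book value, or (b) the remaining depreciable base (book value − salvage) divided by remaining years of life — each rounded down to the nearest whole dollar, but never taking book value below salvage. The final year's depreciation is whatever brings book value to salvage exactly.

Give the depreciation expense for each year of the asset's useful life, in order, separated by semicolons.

$56,206; $44,162; $34,699; $27,263; $22,589; $22,589; $22,590

Depreciable base = $262,298 − $32,200 = $230,098.
Year 1: DB = ⌊$262,298 × 150%/7⌋ = $56,206; SL = ⌊$230,098/7⌋ = $32,871 → take DB $56,206. Book value $206,092.
Year 2: DB = ⌊$206,092 × 150%/7⌋ = $44,162; SL = ⌊$173,892/6⌋ = $28,982 → take DB $44,162. Book value $161,930.
Year 3: DB = ⌊$161,930 × 150%/7⌋ = $34,699; SL = ⌊$129,730/5⌋ = $25,946 → take DB $34,699. Book value $127,231.
Year 4: DB = ⌊$127,231 × 150%/7⌋ = $27,263; SL = ⌊$95,031/4⌋ = $23,757 → take DB $27,263. Book value $99,968.
Year 5: DB = ⌊$99,968 × 150%/7⌋ = $21,421; SL = ⌊$67,768/3⌋ = $22,589 → take SL $22,589. Book value $77,379.
Year 6: DB = ⌊$77,379 × 150%/7⌋ = $16,581; SL = ⌊$45,179/2⌋ = $22,589 → take SL $22,589. Book value $54,790.
Year 7 (final): $54,790 − $32,200 = $22,590. Book value $32,200.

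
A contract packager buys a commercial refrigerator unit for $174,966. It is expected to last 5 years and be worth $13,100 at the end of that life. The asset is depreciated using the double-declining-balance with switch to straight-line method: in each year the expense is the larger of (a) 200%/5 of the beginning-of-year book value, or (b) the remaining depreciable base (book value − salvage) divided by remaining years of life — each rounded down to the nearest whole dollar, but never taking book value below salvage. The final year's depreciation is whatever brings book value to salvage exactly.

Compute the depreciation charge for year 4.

$15,117

Depreciable base = $174,966 − $13,100 = $161,866.
Year 1: DB = ⌊$174,966 × 200%/5⌋ = $69,986; SL = ⌊$161,866/5⌋ = $32,373 → take DB $69,986. Book value $104,980.
Year 2: DB = ⌊$104,980 × 200%/5⌋ = $41,992; SL = ⌊$91,880/4⌋ = $22,970 → take DB $41,992. Book value $62,988.
Year 3: DB = ⌊$62,988 × 200%/5⌋ = $25,195; SL = ⌊$49,888/3⌋ = $16,629 → take DB $25,195. Book value $37,793.
Year 4: DB = ⌊$37,793 × 200%/5⌋ = $15,117; SL = ⌊$24,693/2⌋ = $12,346 → take DB $15,117. Book value $22,676.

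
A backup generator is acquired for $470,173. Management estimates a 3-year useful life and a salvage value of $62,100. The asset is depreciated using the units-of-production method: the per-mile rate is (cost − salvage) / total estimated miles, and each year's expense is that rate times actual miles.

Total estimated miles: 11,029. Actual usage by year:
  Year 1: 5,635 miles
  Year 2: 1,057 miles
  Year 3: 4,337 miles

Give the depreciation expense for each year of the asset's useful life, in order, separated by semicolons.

$208,495; $39,109; $160,469

Depreciable base = $470,173 − $62,100 = $408,073.
Rate = $408,073 / 11,029 miles = $37 per mile.
Year 1: 5,635 × $37 = $208,495. Book value $261,678.
Year 2: 1,057 × $37 = $39,109. Book value $222,569.
Year 3: 4,337 × $37 = $160,469. Book value $62,100.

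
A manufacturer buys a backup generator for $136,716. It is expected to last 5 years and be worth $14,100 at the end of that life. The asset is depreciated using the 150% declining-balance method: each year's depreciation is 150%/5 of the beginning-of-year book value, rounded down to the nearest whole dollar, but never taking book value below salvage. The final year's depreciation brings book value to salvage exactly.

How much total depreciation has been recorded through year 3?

Depreciable base = $136,716 − $14,100 = $122,616.
Year 1: ⌊$136,716 × 150%/5⌋ = $41,014. Book value $95,702.
Year 2: ⌊$95,702 × 150%/5⌋ = $28,710. Book value $66,992.
Year 3: ⌊$66,992 × 150%/5⌋ = $20,097. Book value $46,895.
Accumulated through year 3 = $136,716 − $46,895 = $89,821.

$89,821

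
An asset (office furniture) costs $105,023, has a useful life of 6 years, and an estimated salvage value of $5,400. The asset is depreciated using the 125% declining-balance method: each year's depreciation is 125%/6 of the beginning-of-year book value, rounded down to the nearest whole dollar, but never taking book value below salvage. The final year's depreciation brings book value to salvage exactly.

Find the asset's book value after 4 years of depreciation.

$41,254

Depreciable base = $105,023 − $5,400 = $99,623.
Year 1: ⌊$105,023 × 125%/6⌋ = $21,879. Book value $83,144.
Year 2: ⌊$83,144 × 125%/6⌋ = $17,321. Book value $65,823.
Year 3: ⌊$65,823 × 125%/6⌋ = $13,713. Book value $52,110.
Year 4: ⌊$52,110 × 125%/6⌋ = $10,856. Book value $41,254.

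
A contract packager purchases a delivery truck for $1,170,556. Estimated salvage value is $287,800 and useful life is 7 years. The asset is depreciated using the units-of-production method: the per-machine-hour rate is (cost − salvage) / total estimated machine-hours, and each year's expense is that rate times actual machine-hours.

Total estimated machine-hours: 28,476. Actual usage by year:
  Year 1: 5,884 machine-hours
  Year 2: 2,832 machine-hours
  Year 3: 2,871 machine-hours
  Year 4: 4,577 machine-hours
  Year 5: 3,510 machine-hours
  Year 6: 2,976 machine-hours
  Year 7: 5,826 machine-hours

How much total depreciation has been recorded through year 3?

$359,197

Depreciable base = $1,170,556 − $287,800 = $882,756.
Rate = $882,756 / 28,476 machine-hours = $31 per machine-hour.
Year 1: 5,884 × $31 = $182,404. Book value $988,152.
Year 2: 2,832 × $31 = $87,792. Book value $900,360.
Year 3: 2,871 × $31 = $89,001. Book value $811,359.
Accumulated through year 3 = $1,170,556 − $811,359 = $359,197.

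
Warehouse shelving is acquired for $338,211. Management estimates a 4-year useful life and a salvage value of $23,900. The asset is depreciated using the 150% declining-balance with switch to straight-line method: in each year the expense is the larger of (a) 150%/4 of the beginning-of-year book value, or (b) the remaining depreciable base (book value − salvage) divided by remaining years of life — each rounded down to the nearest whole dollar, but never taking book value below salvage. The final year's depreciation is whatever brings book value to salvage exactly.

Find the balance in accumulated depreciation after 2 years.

Depreciable base = $338,211 − $23,900 = $314,311.
Year 1: DB = ⌊$338,211 × 150%/4⌋ = $126,829; SL = ⌊$314,311/4⌋ = $78,577 → take DB $126,829. Book value $211,382.
Year 2: DB = ⌊$211,382 × 150%/4⌋ = $79,268; SL = ⌊$187,482/3⌋ = $62,494 → take DB $79,268. Book value $132,114.
Accumulated through year 2 = $338,211 − $132,114 = $206,097.

$206,097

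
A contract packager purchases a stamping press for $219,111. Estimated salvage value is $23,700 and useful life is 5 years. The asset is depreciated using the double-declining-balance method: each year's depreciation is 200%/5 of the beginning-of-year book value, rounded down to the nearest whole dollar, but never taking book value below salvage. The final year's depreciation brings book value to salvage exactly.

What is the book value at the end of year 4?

$28,398

Depreciable base = $219,111 − $23,700 = $195,411.
Year 1: ⌊$219,111 × 200%/5⌋ = $87,644. Book value $131,467.
Year 2: ⌊$131,467 × 200%/5⌋ = $52,586. Book value $78,881.
Year 3: ⌊$78,881 × 200%/5⌋ = $31,552. Book value $47,329.
Year 4: ⌊$47,329 × 200%/5⌋ = $18,931. Book value $28,398.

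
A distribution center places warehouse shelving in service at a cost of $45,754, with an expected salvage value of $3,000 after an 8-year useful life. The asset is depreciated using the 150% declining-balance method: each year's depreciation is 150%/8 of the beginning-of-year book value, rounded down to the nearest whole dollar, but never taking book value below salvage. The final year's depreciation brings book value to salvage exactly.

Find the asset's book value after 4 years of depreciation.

Depreciable base = $45,754 − $3,000 = $42,754.
Year 1: ⌊$45,754 × 150%/8⌋ = $8,578. Book value $37,176.
Year 2: ⌊$37,176 × 150%/8⌋ = $6,970. Book value $30,206.
Year 3: ⌊$30,206 × 150%/8⌋ = $5,663. Book value $24,543.
Year 4: ⌊$24,543 × 150%/8⌋ = $4,601. Book value $19,942.

$19,942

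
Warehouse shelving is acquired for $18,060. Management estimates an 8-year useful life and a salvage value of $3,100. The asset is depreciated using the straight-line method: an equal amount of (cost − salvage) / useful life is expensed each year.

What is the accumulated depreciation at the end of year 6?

Depreciable base = $18,060 − $3,100 = $14,960.
Annual expense = $14,960 / 8 = $1,870.
End of year 1: book value $16,190.
End of year 2: book value $14,320.
End of year 3: book value $12,450.
End of year 4: book value $10,580.
End of year 5: book value $8,710.
End of year 6: book value $6,840.
Accumulated through year 6 = $18,060 − $6,840 = $11,220.

$11,220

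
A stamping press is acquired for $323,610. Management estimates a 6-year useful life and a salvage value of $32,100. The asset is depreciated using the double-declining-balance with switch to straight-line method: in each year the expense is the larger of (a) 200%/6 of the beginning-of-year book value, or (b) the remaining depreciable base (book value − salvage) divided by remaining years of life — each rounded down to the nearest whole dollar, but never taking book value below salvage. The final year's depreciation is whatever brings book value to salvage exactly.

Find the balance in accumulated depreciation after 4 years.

Depreciable base = $323,610 − $32,100 = $291,510.
Year 1: DB = ⌊$323,610 × 200%/6⌋ = $107,870; SL = ⌊$291,510/6⌋ = $48,585 → take DB $107,870. Book value $215,740.
Year 2: DB = ⌊$215,740 × 200%/6⌋ = $71,913; SL = ⌊$183,640/5⌋ = $36,728 → take DB $71,913. Book value $143,827.
Year 3: DB = ⌊$143,827 × 200%/6⌋ = $47,942; SL = ⌊$111,727/4⌋ = $27,931 → take DB $47,942. Book value $95,885.
Year 4: DB = ⌊$95,885 × 200%/6⌋ = $31,961; SL = ⌊$63,785/3⌋ = $21,261 → take DB $31,961. Book value $63,924.
Accumulated through year 4 = $323,610 − $63,924 = $259,686.

$259,686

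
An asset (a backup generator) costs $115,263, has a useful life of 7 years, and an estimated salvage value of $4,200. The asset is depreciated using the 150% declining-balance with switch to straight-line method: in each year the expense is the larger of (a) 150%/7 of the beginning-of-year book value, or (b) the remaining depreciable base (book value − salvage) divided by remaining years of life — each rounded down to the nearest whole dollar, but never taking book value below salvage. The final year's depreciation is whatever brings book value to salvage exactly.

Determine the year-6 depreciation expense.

$12,928

Depreciable base = $115,263 − $4,200 = $111,063.
Year 1: DB = ⌊$115,263 × 150%/7⌋ = $24,699; SL = ⌊$111,063/7⌋ = $15,866 → take DB $24,699. Book value $90,564.
Year 2: DB = ⌊$90,564 × 150%/7⌋ = $19,406; SL = ⌊$86,364/6⌋ = $14,394 → take DB $19,406. Book value $71,158.
Year 3: DB = ⌊$71,158 × 150%/7⌋ = $15,248; SL = ⌊$66,958/5⌋ = $13,391 → take DB $15,248. Book value $55,910.
Year 4: DB = ⌊$55,910 × 150%/7⌋ = $11,980; SL = ⌊$51,710/4⌋ = $12,927 → take SL $12,927. Book value $42,983.
Year 5: DB = ⌊$42,983 × 150%/7⌋ = $9,210; SL = ⌊$38,783/3⌋ = $12,927 → take SL $12,927. Book value $30,056.
Year 6: DB = ⌊$30,056 × 150%/7⌋ = $6,440; SL = ⌊$25,856/2⌋ = $12,928 → take SL $12,928. Book value $17,128.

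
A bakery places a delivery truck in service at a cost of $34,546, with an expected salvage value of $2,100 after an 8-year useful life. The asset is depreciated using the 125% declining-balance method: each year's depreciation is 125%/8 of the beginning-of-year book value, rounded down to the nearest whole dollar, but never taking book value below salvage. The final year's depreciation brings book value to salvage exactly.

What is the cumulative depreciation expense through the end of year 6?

$22,079

Depreciable base = $34,546 − $2,100 = $32,446.
Year 1: ⌊$34,546 × 125%/8⌋ = $5,397. Book value $29,149.
Year 2: ⌊$29,149 × 125%/8⌋ = $4,554. Book value $24,595.
Year 3: ⌊$24,595 × 125%/8⌋ = $3,842. Book value $20,753.
Year 4: ⌊$20,753 × 125%/8⌋ = $3,242. Book value $17,511.
Year 5: ⌊$17,511 × 125%/8⌋ = $2,736. Book value $14,775.
Year 6: ⌊$14,775 × 125%/8⌋ = $2,308. Book value $12,467.
Accumulated through year 6 = $34,546 − $12,467 = $22,079.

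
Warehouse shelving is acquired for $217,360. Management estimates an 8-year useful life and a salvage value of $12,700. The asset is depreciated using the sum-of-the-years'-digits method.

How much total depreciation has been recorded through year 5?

Depreciable base = $217,360 − $12,700 = $204,660.
Sum of the years' digits = 8+7+6+5+4+3+2+1 = 36.
Year 1: $204,660 × 8/36 = $45,480. Book value $171,880.
Year 2: $204,660 × 7/36 = $39,795. Book value $132,085.
Year 3: $204,660 × 6/36 = $34,110. Book value $97,975.
Year 4: $204,660 × 5/36 = $28,425. Book value $69,550.
Year 5: $204,660 × 4/36 = $22,740. Book value $46,810.
Accumulated through year 5 = $217,360 − $46,810 = $170,550.

$170,550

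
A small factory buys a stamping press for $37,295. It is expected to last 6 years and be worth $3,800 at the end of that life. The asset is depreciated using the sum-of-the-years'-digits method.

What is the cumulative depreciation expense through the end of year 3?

$23,925

Depreciable base = $37,295 − $3,800 = $33,495.
Sum of the years' digits = 6+5+4+3+2+1 = 21.
Year 1: $33,495 × 6/21 = $9,570. Book value $27,725.
Year 2: $33,495 × 5/21 = $7,975. Book value $19,750.
Year 3: $33,495 × 4/21 = $6,380. Book value $13,370.
Accumulated through year 3 = $37,295 − $13,370 = $23,925.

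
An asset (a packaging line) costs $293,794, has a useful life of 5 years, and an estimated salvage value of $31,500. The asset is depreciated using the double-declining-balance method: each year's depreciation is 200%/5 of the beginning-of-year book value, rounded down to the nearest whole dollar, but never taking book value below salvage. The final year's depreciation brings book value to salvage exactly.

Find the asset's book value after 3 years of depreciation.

$63,461

Depreciable base = $293,794 − $31,500 = $262,294.
Year 1: ⌊$293,794 × 200%/5⌋ = $117,517. Book value $176,277.
Year 2: ⌊$176,277 × 200%/5⌋ = $70,510. Book value $105,767.
Year 3: ⌊$105,767 × 200%/5⌋ = $42,306. Book value $63,461.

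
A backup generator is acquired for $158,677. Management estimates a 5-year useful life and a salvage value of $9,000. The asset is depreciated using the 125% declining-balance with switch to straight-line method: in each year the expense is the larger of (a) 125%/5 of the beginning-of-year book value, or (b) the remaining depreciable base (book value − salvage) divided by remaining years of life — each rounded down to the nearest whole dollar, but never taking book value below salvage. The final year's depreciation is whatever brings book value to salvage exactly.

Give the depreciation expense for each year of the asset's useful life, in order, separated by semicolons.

$39,669; $29,752; $26,752; $26,752; $26,752

Depreciable base = $158,677 − $9,000 = $149,677.
Year 1: DB = ⌊$158,677 × 125%/5⌋ = $39,669; SL = ⌊$149,677/5⌋ = $29,935 → take DB $39,669. Book value $119,008.
Year 2: DB = ⌊$119,008 × 125%/5⌋ = $29,752; SL = ⌊$110,008/4⌋ = $27,502 → take DB $29,752. Book value $89,256.
Year 3: DB = ⌊$89,256 × 125%/5⌋ = $22,314; SL = ⌊$80,256/3⌋ = $26,752 → take SL $26,752. Book value $62,504.
Year 4: DB = ⌊$62,504 × 125%/5⌋ = $15,626; SL = ⌊$53,504/2⌋ = $26,752 → take SL $26,752. Book value $35,752.
Year 5 (final): $35,752 − $9,000 = $26,752. Book value $9,000.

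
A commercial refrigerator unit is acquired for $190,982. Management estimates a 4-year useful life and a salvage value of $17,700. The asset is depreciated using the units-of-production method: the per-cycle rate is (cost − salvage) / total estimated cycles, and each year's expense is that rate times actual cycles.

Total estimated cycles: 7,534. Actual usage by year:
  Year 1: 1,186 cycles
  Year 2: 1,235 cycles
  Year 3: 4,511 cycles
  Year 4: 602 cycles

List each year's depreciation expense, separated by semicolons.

$27,278; $28,405; $103,753; $13,846

Depreciable base = $190,982 − $17,700 = $173,282.
Rate = $173,282 / 7,534 cycles = $23 per cycle.
Year 1: 1,186 × $23 = $27,278. Book value $163,704.
Year 2: 1,235 × $23 = $28,405. Book value $135,299.
Year 3: 4,511 × $23 = $103,753. Book value $31,546.
Year 4: 602 × $23 = $13,846. Book value $17,700.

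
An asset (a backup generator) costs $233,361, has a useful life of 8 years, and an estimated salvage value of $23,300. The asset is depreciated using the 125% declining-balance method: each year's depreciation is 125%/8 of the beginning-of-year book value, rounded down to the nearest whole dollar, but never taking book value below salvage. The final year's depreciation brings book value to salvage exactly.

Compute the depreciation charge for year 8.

Depreciable base = $233,361 − $23,300 = $210,061.
Year 1: ⌊$233,361 × 125%/8⌋ = $36,462. Book value $196,899.
Year 2: ⌊$196,899 × 125%/8⌋ = $30,765. Book value $166,134.
Year 3: ⌊$166,134 × 125%/8⌋ = $25,958. Book value $140,176.
Year 4: ⌊$140,176 × 125%/8⌋ = $21,902. Book value $118,274.
Year 5: ⌊$118,274 × 125%/8⌋ = $18,480. Book value $99,794.
Year 6: ⌊$99,794 × 125%/8⌋ = $15,592. Book value $84,202.
Year 7: ⌊$84,202 × 125%/8⌋ = $13,156. Book value $71,046.
Year 8 (final): $71,046 − $23,300 = $47,746. Book value $23,300.

$47,746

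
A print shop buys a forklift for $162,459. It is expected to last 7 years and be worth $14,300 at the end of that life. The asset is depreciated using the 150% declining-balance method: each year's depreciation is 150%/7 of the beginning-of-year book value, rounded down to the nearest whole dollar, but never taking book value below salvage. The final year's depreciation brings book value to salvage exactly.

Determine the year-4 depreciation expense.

$16,886

Depreciable base = $162,459 − $14,300 = $148,159.
Year 1: ⌊$162,459 × 150%/7⌋ = $34,812. Book value $127,647.
Year 2: ⌊$127,647 × 150%/7⌋ = $27,352. Book value $100,295.
Year 3: ⌊$100,295 × 150%/7⌋ = $21,491. Book value $78,804.
Year 4: ⌊$78,804 × 150%/7⌋ = $16,886. Book value $61,918.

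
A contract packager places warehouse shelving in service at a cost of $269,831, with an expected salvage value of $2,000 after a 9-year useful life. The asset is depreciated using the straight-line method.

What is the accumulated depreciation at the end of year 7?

$208,313

Depreciable base = $269,831 − $2,000 = $267,831.
Annual expense = $267,831 / 9 = $29,759.
End of year 1: book value $240,072.
End of year 2: book value $210,313.
End of year 3: book value $180,554.
End of year 4: book value $150,795.
End of year 5: book value $121,036.
End of year 6: book value $91,277.
End of year 7: book value $61,518.
Accumulated through year 7 = $269,831 − $61,518 = $208,313.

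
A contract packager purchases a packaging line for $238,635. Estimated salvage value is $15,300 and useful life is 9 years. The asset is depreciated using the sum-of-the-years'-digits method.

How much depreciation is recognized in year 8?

$9,926

Depreciable base = $238,635 − $15,300 = $223,335.
Sum of the years' digits = 9+8+7+6+5+4+3+2+1 = 45.
Year 1: $223,335 × 9/45 = $44,667. Book value $193,968.
Year 2: $223,335 × 8/45 = $39,704. Book value $154,264.
Year 3: $223,335 × 7/45 = $34,741. Book value $119,523.
Year 4: $223,335 × 6/45 = $29,778. Book value $89,745.
Year 5: $223,335 × 5/45 = $24,815. Book value $64,930.
Year 6: $223,335 × 4/45 = $19,852. Book value $45,078.
Year 7: $223,335 × 3/45 = $14,889. Book value $30,189.
Year 8: $223,335 × 2/45 = $9,926. Book value $20,263.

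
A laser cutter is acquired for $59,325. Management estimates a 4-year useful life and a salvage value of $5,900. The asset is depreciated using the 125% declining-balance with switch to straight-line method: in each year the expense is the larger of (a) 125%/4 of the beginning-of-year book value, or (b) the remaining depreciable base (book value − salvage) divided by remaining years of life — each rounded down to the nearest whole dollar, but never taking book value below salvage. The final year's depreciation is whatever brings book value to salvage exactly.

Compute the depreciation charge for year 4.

$11,071

Depreciable base = $59,325 − $5,900 = $53,425.
Year 1: DB = ⌊$59,325 × 125%/4⌋ = $18,539; SL = ⌊$53,425/4⌋ = $13,356 → take DB $18,539. Book value $40,786.
Year 2: DB = ⌊$40,786 × 125%/4⌋ = $12,745; SL = ⌊$34,886/3⌋ = $11,628 → take DB $12,745. Book value $28,041.
Year 3: DB = ⌊$28,041 × 125%/4⌋ = $8,762; SL = ⌊$22,141/2⌋ = $11,070 → take SL $11,070. Book value $16,971.
Year 4 (final): $16,971 − $5,900 = $11,071. Book value $5,900.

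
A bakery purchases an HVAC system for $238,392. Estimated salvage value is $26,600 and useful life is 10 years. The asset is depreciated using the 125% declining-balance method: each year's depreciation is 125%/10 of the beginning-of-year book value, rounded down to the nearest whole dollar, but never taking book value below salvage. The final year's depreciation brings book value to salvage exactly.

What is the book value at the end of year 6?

Depreciable base = $238,392 − $26,600 = $211,792.
Year 1: ⌊$238,392 × 125%/10⌋ = $29,799. Book value $208,593.
Year 2: ⌊$208,593 × 125%/10⌋ = $26,074. Book value $182,519.
Year 3: ⌊$182,519 × 125%/10⌋ = $22,814. Book value $159,705.
Year 4: ⌊$159,705 × 125%/10⌋ = $19,963. Book value $139,742.
Year 5: ⌊$139,742 × 125%/10⌋ = $17,467. Book value $122,275.
Year 6: ⌊$122,275 × 125%/10⌋ = $15,284. Book value $106,991.

$106,991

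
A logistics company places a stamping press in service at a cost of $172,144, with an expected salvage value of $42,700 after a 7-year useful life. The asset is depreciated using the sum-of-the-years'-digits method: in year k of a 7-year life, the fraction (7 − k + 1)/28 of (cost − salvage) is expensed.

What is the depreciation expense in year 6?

Depreciable base = $172,144 − $42,700 = $129,444.
Sum of the years' digits = 7+6+5+4+3+2+1 = 28.
Year 1: $129,444 × 7/28 = $32,361. Book value $139,783.
Year 2: $129,444 × 6/28 = $27,738. Book value $112,045.
Year 3: $129,444 × 5/28 = $23,115. Book value $88,930.
Year 4: $129,444 × 4/28 = $18,492. Book value $70,438.
Year 5: $129,444 × 3/28 = $13,869. Book value $56,569.
Year 6: $129,444 × 2/28 = $9,246. Book value $47,323.

$9,246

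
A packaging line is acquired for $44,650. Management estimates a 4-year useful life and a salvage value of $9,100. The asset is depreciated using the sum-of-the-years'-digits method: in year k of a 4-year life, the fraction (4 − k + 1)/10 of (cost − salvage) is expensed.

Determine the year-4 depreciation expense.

$3,555

Depreciable base = $44,650 − $9,100 = $35,550.
Sum of the years' digits = 4+3+2+1 = 10.
Year 1: $35,550 × 4/10 = $14,220. Book value $30,430.
Year 2: $35,550 × 3/10 = $10,665. Book value $19,765.
Year 3: $35,550 × 2/10 = $7,110. Book value $12,655.
Year 4: $35,550 × 1/10 = $3,555. Book value $9,100.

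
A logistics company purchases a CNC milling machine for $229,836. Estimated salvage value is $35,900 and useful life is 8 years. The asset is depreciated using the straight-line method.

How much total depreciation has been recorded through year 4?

Depreciable base = $229,836 − $35,900 = $193,936.
Annual expense = $193,936 / 8 = $24,242.
End of year 1: book value $205,594.
End of year 2: book value $181,352.
End of year 3: book value $157,110.
End of year 4: book value $132,868.
Accumulated through year 4 = $229,836 − $132,868 = $96,968.

$96,968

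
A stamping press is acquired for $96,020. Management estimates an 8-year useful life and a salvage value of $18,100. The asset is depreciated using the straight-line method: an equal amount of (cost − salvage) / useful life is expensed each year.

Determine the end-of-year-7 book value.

Depreciable base = $96,020 − $18,100 = $77,920.
Annual expense = $77,920 / 8 = $9,740.
End of year 1: book value $86,280.
End of year 2: book value $76,540.
End of year 3: book value $66,800.
End of year 4: book value $57,060.
End of year 5: book value $47,320.
End of year 6: book value $37,580.
End of year 7: book value $27,840.

$27,840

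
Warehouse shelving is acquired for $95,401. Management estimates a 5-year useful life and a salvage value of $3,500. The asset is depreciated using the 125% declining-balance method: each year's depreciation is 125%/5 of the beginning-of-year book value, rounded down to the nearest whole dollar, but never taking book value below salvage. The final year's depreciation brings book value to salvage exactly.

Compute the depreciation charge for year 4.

$10,062

Depreciable base = $95,401 − $3,500 = $91,901.
Year 1: ⌊$95,401 × 125%/5⌋ = $23,850. Book value $71,551.
Year 2: ⌊$71,551 × 125%/5⌋ = $17,887. Book value $53,664.
Year 3: ⌊$53,664 × 125%/5⌋ = $13,416. Book value $40,248.
Year 4: ⌊$40,248 × 125%/5⌋ = $10,062. Book value $30,186.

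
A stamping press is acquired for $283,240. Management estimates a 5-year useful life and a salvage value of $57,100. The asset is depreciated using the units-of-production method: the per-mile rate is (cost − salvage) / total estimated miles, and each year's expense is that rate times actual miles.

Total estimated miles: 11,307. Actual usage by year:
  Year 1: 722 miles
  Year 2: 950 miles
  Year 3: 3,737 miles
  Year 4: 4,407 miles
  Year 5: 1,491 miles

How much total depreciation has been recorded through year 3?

$108,180

Depreciable base = $283,240 − $57,100 = $226,140.
Rate = $226,140 / 11,307 miles = $20 per mile.
Year 1: 722 × $20 = $14,440. Book value $268,800.
Year 2: 950 × $20 = $19,000. Book value $249,800.
Year 3: 3,737 × $20 = $74,740. Book value $175,060.
Accumulated through year 3 = $283,240 − $175,060 = $108,180.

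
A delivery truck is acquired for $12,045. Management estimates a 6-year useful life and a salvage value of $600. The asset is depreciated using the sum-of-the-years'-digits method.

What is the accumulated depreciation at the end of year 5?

$10,900

Depreciable base = $12,045 − $600 = $11,445.
Sum of the years' digits = 6+5+4+3+2+1 = 21.
Year 1: $11,445 × 6/21 = $3,270. Book value $8,775.
Year 2: $11,445 × 5/21 = $2,725. Book value $6,050.
Year 3: $11,445 × 4/21 = $2,180. Book value $3,870.
Year 4: $11,445 × 3/21 = $1,635. Book value $2,235.
Year 5: $11,445 × 2/21 = $1,090. Book value $1,145.
Accumulated through year 5 = $12,045 − $1,145 = $10,900.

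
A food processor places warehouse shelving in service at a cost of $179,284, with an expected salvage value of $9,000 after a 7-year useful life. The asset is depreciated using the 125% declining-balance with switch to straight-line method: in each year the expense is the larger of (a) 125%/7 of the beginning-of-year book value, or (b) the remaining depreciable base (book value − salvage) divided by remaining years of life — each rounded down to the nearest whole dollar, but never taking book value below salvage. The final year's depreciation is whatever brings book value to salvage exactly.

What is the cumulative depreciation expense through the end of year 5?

$125,495

Depreciable base = $179,284 − $9,000 = $170,284.
Year 1: DB = ⌊$179,284 × 125%/7⌋ = $32,015; SL = ⌊$170,284/7⌋ = $24,326 → take DB $32,015. Book value $147,269.
Year 2: DB = ⌊$147,269 × 125%/7⌋ = $26,298; SL = ⌊$138,269/6⌋ = $23,044 → take DB $26,298. Book value $120,971.
Year 3: DB = ⌊$120,971 × 125%/7⌋ = $21,601; SL = ⌊$111,971/5⌋ = $22,394 → take SL $22,394. Book value $98,577.
Year 4: DB = ⌊$98,577 × 125%/7⌋ = $17,603; SL = ⌊$89,577/4⌋ = $22,394 → take SL $22,394. Book value $76,183.
Year 5: DB = ⌊$76,183 × 125%/7⌋ = $13,604; SL = ⌊$67,183/3⌋ = $22,394 → take SL $22,394. Book value $53,789.
Accumulated through year 5 = $179,284 − $53,789 = $125,495.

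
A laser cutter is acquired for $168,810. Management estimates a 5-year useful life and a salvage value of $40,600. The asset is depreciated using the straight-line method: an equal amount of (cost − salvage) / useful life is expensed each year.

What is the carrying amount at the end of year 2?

$117,526

Depreciable base = $168,810 − $40,600 = $128,210.
Annual expense = $128,210 / 5 = $25,642.
End of year 1: book value $143,168.
End of year 2: book value $117,526.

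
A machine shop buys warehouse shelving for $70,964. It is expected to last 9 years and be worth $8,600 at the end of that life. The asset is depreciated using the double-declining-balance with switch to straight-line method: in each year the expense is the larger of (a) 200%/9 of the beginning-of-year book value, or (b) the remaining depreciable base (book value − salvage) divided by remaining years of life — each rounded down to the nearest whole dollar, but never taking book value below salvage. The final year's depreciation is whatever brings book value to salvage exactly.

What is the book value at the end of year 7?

Depreciable base = $70,964 − $8,600 = $62,364.
Year 1: DB = ⌊$70,964 × 200%/9⌋ = $15,769; SL = ⌊$62,364/9⌋ = $6,929 → take DB $15,769. Book value $55,195.
Year 2: DB = ⌊$55,195 × 200%/9⌋ = $12,265; SL = ⌊$46,595/8⌋ = $5,824 → take DB $12,265. Book value $42,930.
Year 3: DB = ⌊$42,930 × 200%/9⌋ = $9,540; SL = ⌊$34,330/7⌋ = $4,904 → take DB $9,540. Book value $33,390.
Year 4: DB = ⌊$33,390 × 200%/9⌋ = $7,420; SL = ⌊$24,790/6⌋ = $4,131 → take DB $7,420. Book value $25,970.
Year 5: DB = ⌊$25,970 × 200%/9⌋ = $5,771; SL = ⌊$17,370/5⌋ = $3,474 → take DB $5,771. Book value $20,199.
Year 6: DB = ⌊$20,199 × 200%/9⌋ = $4,488; SL = ⌊$11,599/4⌋ = $2,899 → take DB $4,488. Book value $15,711.
Year 7: DB = ⌊$15,711 × 200%/9⌋ = $3,491; SL = ⌊$7,111/3⌋ = $2,370 → take DB $3,491. Book value $12,220.

$12,220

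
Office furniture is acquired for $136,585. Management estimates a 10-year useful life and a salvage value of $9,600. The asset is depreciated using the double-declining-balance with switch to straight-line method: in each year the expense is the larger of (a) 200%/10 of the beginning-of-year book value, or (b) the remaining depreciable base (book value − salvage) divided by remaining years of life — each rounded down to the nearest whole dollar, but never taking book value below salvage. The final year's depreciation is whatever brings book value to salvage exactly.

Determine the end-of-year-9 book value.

$15,949

Depreciable base = $136,585 − $9,600 = $126,985.
Year 1: DB = ⌊$136,585 × 200%/10⌋ = $27,317; SL = ⌊$126,985/10⌋ = $12,698 → take DB $27,317. Book value $109,268.
Year 2: DB = ⌊$109,268 × 200%/10⌋ = $21,853; SL = ⌊$99,668/9⌋ = $11,074 → take DB $21,853. Book value $87,415.
Year 3: DB = ⌊$87,415 × 200%/10⌋ = $17,483; SL = ⌊$77,815/8⌋ = $9,726 → take DB $17,483. Book value $69,932.
Year 4: DB = ⌊$69,932 × 200%/10⌋ = $13,986; SL = ⌊$60,332/7⌋ = $8,618 → take DB $13,986. Book value $55,946.
Year 5: DB = ⌊$55,946 × 200%/10⌋ = $11,189; SL = ⌊$46,346/6⌋ = $7,724 → take DB $11,189. Book value $44,757.
Year 6: DB = ⌊$44,757 × 200%/10⌋ = $8,951; SL = ⌊$35,157/5⌋ = $7,031 → take DB $8,951. Book value $35,806.
Year 7: DB = ⌊$35,806 × 200%/10⌋ = $7,161; SL = ⌊$26,206/4⌋ = $6,551 → take DB $7,161. Book value $28,645.
Year 8: DB = ⌊$28,645 × 200%/10⌋ = $5,729; SL = ⌊$19,045/3⌋ = $6,348 → take SL $6,348. Book value $22,297.
Year 9: DB = ⌊$22,297 × 200%/10⌋ = $4,459; SL = ⌊$12,697/2⌋ = $6,348 → take SL $6,348. Book value $15,949.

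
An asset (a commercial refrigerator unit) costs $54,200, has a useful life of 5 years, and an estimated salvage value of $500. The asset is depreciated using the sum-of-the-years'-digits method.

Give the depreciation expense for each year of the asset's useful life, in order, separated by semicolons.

Depreciable base = $54,200 − $500 = $53,700.
Sum of the years' digits = 5+4+3+2+1 = 15.
Year 1: $53,700 × 5/15 = $17,900. Book value $36,300.
Year 2: $53,700 × 4/15 = $14,320. Book value $21,980.
Year 3: $53,700 × 3/15 = $10,740. Book value $11,240.
Year 4: $53,700 × 2/15 = $7,160. Book value $4,080.
Year 5: $53,700 × 1/15 = $3,580. Book value $500.

$17,900; $14,320; $10,740; $7,160; $3,580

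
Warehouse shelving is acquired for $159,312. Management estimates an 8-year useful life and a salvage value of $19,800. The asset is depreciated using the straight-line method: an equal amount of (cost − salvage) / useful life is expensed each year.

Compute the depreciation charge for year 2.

$17,439

Depreciable base = $159,312 − $19,800 = $139,512.
Annual expense = $139,512 / 8 = $17,439.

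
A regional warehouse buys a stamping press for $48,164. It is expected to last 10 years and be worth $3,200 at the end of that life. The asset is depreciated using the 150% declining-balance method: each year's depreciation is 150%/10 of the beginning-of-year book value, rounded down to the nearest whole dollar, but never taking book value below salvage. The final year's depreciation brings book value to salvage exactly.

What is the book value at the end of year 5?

$21,372

Depreciable base = $48,164 − $3,200 = $44,964.
Year 1: ⌊$48,164 × 150%/10⌋ = $7,224. Book value $40,940.
Year 2: ⌊$40,940 × 150%/10⌋ = $6,141. Book value $34,799.
Year 3: ⌊$34,799 × 150%/10⌋ = $5,219. Book value $29,580.
Year 4: ⌊$29,580 × 150%/10⌋ = $4,437. Book value $25,143.
Year 5: ⌊$25,143 × 150%/10⌋ = $3,771. Book value $21,372.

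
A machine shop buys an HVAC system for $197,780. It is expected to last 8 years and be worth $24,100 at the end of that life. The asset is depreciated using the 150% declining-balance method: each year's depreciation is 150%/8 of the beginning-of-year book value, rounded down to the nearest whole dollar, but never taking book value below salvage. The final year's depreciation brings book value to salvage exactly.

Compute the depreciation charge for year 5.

$16,161

Depreciable base = $197,780 − $24,100 = $173,680.
Year 1: ⌊$197,780 × 150%/8⌋ = $37,083. Book value $160,697.
Year 2: ⌊$160,697 × 150%/8⌋ = $30,130. Book value $130,567.
Year 3: ⌊$130,567 × 150%/8⌋ = $24,481. Book value $106,086.
Year 4: ⌊$106,086 × 150%/8⌋ = $19,891. Book value $86,195.
Year 5: ⌊$86,195 × 150%/8⌋ = $16,161. Book value $70,034.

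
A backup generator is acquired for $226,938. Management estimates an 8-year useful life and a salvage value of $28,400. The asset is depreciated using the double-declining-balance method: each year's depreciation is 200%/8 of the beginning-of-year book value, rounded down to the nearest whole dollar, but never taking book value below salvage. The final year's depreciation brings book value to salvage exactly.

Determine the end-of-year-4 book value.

$71,805

Depreciable base = $226,938 − $28,400 = $198,538.
Year 1: ⌊$226,938 × 200%/8⌋ = $56,734. Book value $170,204.
Year 2: ⌊$170,204 × 200%/8⌋ = $42,551. Book value $127,653.
Year 3: ⌊$127,653 × 200%/8⌋ = $31,913. Book value $95,740.
Year 4: ⌊$95,740 × 200%/8⌋ = $23,935. Book value $71,805.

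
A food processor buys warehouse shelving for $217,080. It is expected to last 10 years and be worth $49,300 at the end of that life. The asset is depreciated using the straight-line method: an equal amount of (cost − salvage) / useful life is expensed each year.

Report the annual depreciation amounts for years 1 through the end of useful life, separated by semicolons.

Depreciable base = $217,080 − $49,300 = $167,780.
Annual expense = $167,780 / 10 = $16,778.
End of year 1: book value $200,302.
End of year 2: book value $183,524.
End of year 3: book value $166,746.
End of year 4: book value $149,968.
End of year 5: book value $133,190.
End of year 6: book value $116,412.
End of year 7: book value $99,634.
End of year 8: book value $82,856.
End of year 9: book value $66,078.
End of year 10: book value $49,300.

$16,778; $16,778; $16,778; $16,778; $16,778; $16,778; $16,778; $16,778; $16,778; $16,778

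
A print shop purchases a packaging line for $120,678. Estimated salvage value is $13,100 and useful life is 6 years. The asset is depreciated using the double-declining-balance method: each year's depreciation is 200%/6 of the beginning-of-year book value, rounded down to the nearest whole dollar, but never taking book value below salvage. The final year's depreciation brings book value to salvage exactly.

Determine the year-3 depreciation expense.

Depreciable base = $120,678 − $13,100 = $107,578.
Year 1: ⌊$120,678 × 200%/6⌋ = $40,226. Book value $80,452.
Year 2: ⌊$80,452 × 200%/6⌋ = $26,817. Book value $53,635.
Year 3: ⌊$53,635 × 200%/6⌋ = $17,878. Book value $35,757.

$17,878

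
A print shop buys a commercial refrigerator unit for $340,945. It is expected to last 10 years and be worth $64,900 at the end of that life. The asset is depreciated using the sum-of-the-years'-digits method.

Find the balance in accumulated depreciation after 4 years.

$170,646

Depreciable base = $340,945 − $64,900 = $276,045.
Sum of the years' digits = 10+9+8+7+6+5+4+3+2+1 = 55.
Year 1: $276,045 × 10/55 = $50,190. Book value $290,755.
Year 2: $276,045 × 9/55 = $45,171. Book value $245,584.
Year 3: $276,045 × 8/55 = $40,152. Book value $205,432.
Year 4: $276,045 × 7/55 = $35,133. Book value $170,299.
Accumulated through year 4 = $340,945 − $170,299 = $170,646.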